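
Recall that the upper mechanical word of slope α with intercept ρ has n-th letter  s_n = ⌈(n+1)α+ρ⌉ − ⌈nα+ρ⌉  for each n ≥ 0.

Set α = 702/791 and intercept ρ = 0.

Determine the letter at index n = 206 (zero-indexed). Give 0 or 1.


1

(n+1)α + ρ = (207·702) / 791 = 145314/791
nα + ρ     = (206·702) / 791 = 144612/791
⌈145314/791⌉ = 184,  ⌈144612/791⌉ = 183
s_{206} = 184 − 183 = 1


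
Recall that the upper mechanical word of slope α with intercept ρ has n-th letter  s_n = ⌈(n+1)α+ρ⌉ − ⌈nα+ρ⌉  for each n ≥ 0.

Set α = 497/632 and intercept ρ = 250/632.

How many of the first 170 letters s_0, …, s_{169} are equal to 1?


134

#1s = Σ_{n=0}^{169} s_n = Σ_{n=0}^{169} (⌈(n+1)α+ρ⌉ − ⌈nα+ρ⌉)
the sum telescopes: every ⌈nα+ρ⌉ with 0 < n < 170 appears once with + and once with −, leaving ⌈170α+ρ⌉ − ⌈0·α+ρ⌉
170α + ρ = (170·497 + 250) / 632 = 84740/632
ρ = 250/632
⌈84740/632⌉ = 135,  ⌈250/632⌉ = 1
#1s = 135 − 1 = 134


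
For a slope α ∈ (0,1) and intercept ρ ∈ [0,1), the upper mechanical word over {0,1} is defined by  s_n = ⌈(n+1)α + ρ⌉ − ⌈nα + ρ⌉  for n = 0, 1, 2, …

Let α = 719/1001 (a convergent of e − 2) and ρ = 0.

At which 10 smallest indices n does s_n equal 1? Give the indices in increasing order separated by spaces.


0 1 2 4 5 6 8 9 11 12

n=0: ⌈719/1001⌉−⌈0/1001⌉ = 1−0 = 1  ← one
n=1: ⌈1438/1001⌉−⌈719/1001⌉ = 2−1 = 1  ← one
n=2: ⌈2157/1001⌉−⌈1438/1001⌉ = 3−2 = 1  ← one
n=3: ⌈2876/1001⌉−⌈2157/1001⌉ = 3−3 = 0
n=4: ⌈3595/1001⌉−⌈2876/1001⌉ = 4−3 = 1  ← one
n=5: ⌈4314/1001⌉−⌈3595/1001⌉ = 5−4 = 1  ← one
n=6: ⌈5033/1001⌉−⌈4314/1001⌉ = 6−5 = 1  ← one
n=7: ⌈5752/1001⌉−⌈5033/1001⌉ = 6−6 = 0
n=8: ⌈6471/1001⌉−⌈5752/1001⌉ = 7−6 = 1  ← one
n=9: ⌈7190/1001⌉−⌈6471/1001⌉ = 8−7 = 1  ← one
n=10: ⌈7909/1001⌉−⌈7190/1001⌉ = 8−8 = 0
n=11: ⌈8628/1001⌉−⌈7909/1001⌉ = 9−8 = 1  ← one
n=12: ⌈9347/1001⌉−⌈8628/1001⌉ = 10−9 = 1  ← one
positions of the first 10 ones: 0 1 2 4 5 6 8 9 11 12


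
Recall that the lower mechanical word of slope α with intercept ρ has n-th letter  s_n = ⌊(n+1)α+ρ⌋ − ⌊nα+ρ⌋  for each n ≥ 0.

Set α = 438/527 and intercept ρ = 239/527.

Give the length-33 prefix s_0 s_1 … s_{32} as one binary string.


n=0: ⌊(1·438+239)/527⌋ − ⌊(0·438+239)/527⌋ = ⌊677/527⌋ − ⌊239/527⌋ = 1 − 0 = 1
n=1: ⌊(2·438+239)/527⌋ − ⌊(1·438+239)/527⌋ = ⌊1115/527⌋ − ⌊677/527⌋ = 2 − 1 = 1
n=2: ⌊(3·438+239)/527⌋ − ⌊(2·438+239)/527⌋ = ⌊1553/527⌋ − ⌊1115/527⌋ = 2 − 2 = 0
n=3: ⌊(4·438+239)/527⌋ − ⌊(3·438+239)/527⌋ = ⌊1991/527⌋ − ⌊1553/527⌋ = 3 − 2 = 1
n=4: ⌊(5·438+239)/527⌋ − ⌊(4·438+239)/527⌋ = ⌊2429/527⌋ − ⌊1991/527⌋ = 4 − 3 = 1
n=5: ⌊(6·438+239)/527⌋ − ⌊(5·438+239)/527⌋ = ⌊2867/527⌋ − ⌊2429/527⌋ = 5 − 4 = 1
n=6: ⌊(7·438+239)/527⌋ − ⌊(6·438+239)/527⌋ = ⌊3305/527⌋ − ⌊2867/527⌋ = 6 − 5 = 1
n=7: ⌊(8·438+239)/527⌋ − ⌊(7·438+239)/527⌋ = ⌊3743/527⌋ − ⌊3305/527⌋ = 7 − 6 = 1
n=8: ⌊(9·438+239)/527⌋ − ⌊(8·438+239)/527⌋ = ⌊4181/527⌋ − ⌊3743/527⌋ = 7 − 7 = 0
n=9: ⌊(10·438+239)/527⌋ − ⌊(9·438+239)/527⌋ = ⌊4619/527⌋ − ⌊4181/527⌋ = 8 − 7 = 1
n=10: ⌊(11·438+239)/527⌋ − ⌊(10·438+239)/527⌋ = ⌊5057/527⌋ − ⌊4619/527⌋ = 9 − 8 = 1
n=11: ⌊(12·438+239)/527⌋ − ⌊(11·438+239)/527⌋ = ⌊5495/527⌋ − ⌊5057/527⌋ = 10 − 9 = 1
n=12: ⌊(13·438+239)/527⌋ − ⌊(12·438+239)/527⌋ = ⌊5933/527⌋ − ⌊5495/527⌋ = 11 − 10 = 1
n=13: ⌊(14·438+239)/527⌋ − ⌊(13·438+239)/527⌋ = ⌊6371/527⌋ − ⌊5933/527⌋ = 12 − 11 = 1
n=14: ⌊(15·438+239)/527⌋ − ⌊(14·438+239)/527⌋ = ⌊6809/527⌋ − ⌊6371/527⌋ = 12 − 12 = 0
n=15: ⌊(16·438+239)/527⌋ − ⌊(15·438+239)/527⌋ = ⌊7247/527⌋ − ⌊6809/527⌋ = 13 − 12 = 1
n=16: ⌊(17·438+239)/527⌋ − ⌊(16·438+239)/527⌋ = ⌊7685/527⌋ − ⌊7247/527⌋ = 14 − 13 = 1
n=17: ⌊(18·438+239)/527⌋ − ⌊(17·438+239)/527⌋ = ⌊8123/527⌋ − ⌊7685/527⌋ = 15 − 14 = 1
n=18: ⌊(19·438+239)/527⌋ − ⌊(18·438+239)/527⌋ = ⌊8561/527⌋ − ⌊8123/527⌋ = 16 − 15 = 1
n=19: ⌊(20·438+239)/527⌋ − ⌊(19·438+239)/527⌋ = ⌊8999/527⌋ − ⌊8561/527⌋ = 17 − 16 = 1
n=20: ⌊(21·438+239)/527⌋ − ⌊(20·438+239)/527⌋ = ⌊9437/527⌋ − ⌊8999/527⌋ = 17 − 17 = 0
n=21: ⌊(22·438+239)/527⌋ − ⌊(21·438+239)/527⌋ = ⌊9875/527⌋ − ⌊9437/527⌋ = 18 − 17 = 1
n=22: ⌊(23·438+239)/527⌋ − ⌊(22·438+239)/527⌋ = ⌊10313/527⌋ − ⌊9875/527⌋ = 19 − 18 = 1
n=23: ⌊(24·438+239)/527⌋ − ⌊(23·438+239)/527⌋ = ⌊10751/527⌋ − ⌊10313/527⌋ = 20 − 19 = 1
n=24: ⌊(25·438+239)/527⌋ − ⌊(24·438+239)/527⌋ = ⌊11189/527⌋ − ⌊10751/527⌋ = 21 − 20 = 1
n=25: ⌊(26·438+239)/527⌋ − ⌊(25·438+239)/527⌋ = ⌊11627/527⌋ − ⌊11189/527⌋ = 22 − 21 = 1
n=26: ⌊(27·438+239)/527⌋ − ⌊(26·438+239)/527⌋ = ⌊12065/527⌋ − ⌊11627/527⌋ = 22 − 22 = 0
n=27: ⌊(28·438+239)/527⌋ − ⌊(27·438+239)/527⌋ = ⌊12503/527⌋ − ⌊12065/527⌋ = 23 − 22 = 1
n=28: ⌊(29·438+239)/527⌋ − ⌊(28·438+239)/527⌋ = ⌊12941/527⌋ − ⌊12503/527⌋ = 24 − 23 = 1
n=29: ⌊(30·438+239)/527⌋ − ⌊(29·438+239)/527⌋ = ⌊13379/527⌋ − ⌊12941/527⌋ = 25 − 24 = 1
n=30: ⌊(31·438+239)/527⌋ − ⌊(30·438+239)/527⌋ = ⌊13817/527⌋ − ⌊13379/527⌋ = 26 − 25 = 1
n=31: ⌊(32·438+239)/527⌋ − ⌊(31·438+239)/527⌋ = ⌊14255/527⌋ − ⌊13817/527⌋ = 27 − 26 = 1
n=32: ⌊(33·438+239)/527⌋ − ⌊(32·438+239)/527⌋ = ⌊14693/527⌋ − ⌊14255/527⌋ = 27 − 27 = 0

110111110111110111110111110111110


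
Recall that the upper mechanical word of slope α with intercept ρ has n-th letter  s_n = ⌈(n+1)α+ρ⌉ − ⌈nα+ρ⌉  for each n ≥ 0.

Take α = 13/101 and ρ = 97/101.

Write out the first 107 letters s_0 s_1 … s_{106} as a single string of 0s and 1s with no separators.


10000000100000010000000100000001000000010000001000000010000000100000001000000010000001000000010000000100000

n=0: ⌈(1·13+97)/101⌉ − ⌈(0·13+97)/101⌉ = ⌈110/101⌉ − ⌈97/101⌉ = 2 − 1 = 1
n=1: ⌈(2·13+97)/101⌉ − ⌈(1·13+97)/101⌉ = ⌈123/101⌉ − ⌈110/101⌉ = 2 − 2 = 0
n=2: ⌈(3·13+97)/101⌉ − ⌈(2·13+97)/101⌉ = ⌈136/101⌉ − ⌈123/101⌉ = 2 − 2 = 0
n=3: ⌈(4·13+97)/101⌉ − ⌈(3·13+97)/101⌉ = ⌈149/101⌉ − ⌈136/101⌉ = 2 − 2 = 0
n=4: ⌈(5·13+97)/101⌉ − ⌈(4·13+97)/101⌉ = ⌈162/101⌉ − ⌈149/101⌉ = 2 − 2 = 0
n=5: ⌈(6·13+97)/101⌉ − ⌈(5·13+97)/101⌉ = ⌈175/101⌉ − ⌈162/101⌉ = 2 − 2 = 0
n=6: ⌈(7·13+97)/101⌉ − ⌈(6·13+97)/101⌉ = ⌈188/101⌉ − ⌈175/101⌉ = 2 − 2 = 0
n=7: ⌈(8·13+97)/101⌉ − ⌈(7·13+97)/101⌉ = ⌈201/101⌉ − ⌈188/101⌉ = 2 − 2 = 0
n=8: ⌈(9·13+97)/101⌉ − ⌈(8·13+97)/101⌉ = ⌈214/101⌉ − ⌈201/101⌉ = 3 − 2 = 1
n=9: ⌈(10·13+97)/101⌉ − ⌈(9·13+97)/101⌉ = ⌈227/101⌉ − ⌈214/101⌉ = 3 − 3 = 0
n=10: ⌈(11·13+97)/101⌉ − ⌈(10·13+97)/101⌉ = ⌈240/101⌉ − ⌈227/101⌉ = 3 − 3 = 0
n=11: ⌈(12·13+97)/101⌉ − ⌈(11·13+97)/101⌉ = ⌈253/101⌉ − ⌈240/101⌉ = 3 − 3 = 0
n=12: ⌈(13·13+97)/101⌉ − ⌈(12·13+97)/101⌉ = ⌈266/101⌉ − ⌈253/101⌉ = 3 − 3 = 0
n=13: ⌈(14·13+97)/101⌉ − ⌈(13·13+97)/101⌉ = ⌈279/101⌉ − ⌈266/101⌉ = 3 − 3 = 0
n=14: ⌈(15·13+97)/101⌉ − ⌈(14·13+97)/101⌉ = ⌈292/101⌉ − ⌈279/101⌉ = 3 − 3 = 0
n=15: ⌈(16·13+97)/101⌉ − ⌈(15·13+97)/101⌉ = ⌈305/101⌉ − ⌈292/101⌉ = 4 − 3 = 1
n=16: ⌈(17·13+97)/101⌉ − ⌈(16·13+97)/101⌉ = ⌈318/101⌉ − ⌈305/101⌉ = 4 − 4 = 0
n=17: ⌈(18·13+97)/101⌉ − ⌈(17·13+97)/101⌉ = ⌈331/101⌉ − ⌈318/101⌉ = 4 − 4 = 0
n=18: ⌈(19·13+97)/101⌉ − ⌈(18·13+97)/101⌉ = ⌈344/101⌉ − ⌈331/101⌉ = 4 − 4 = 0
n=19: ⌈(20·13+97)/101⌉ − ⌈(19·13+97)/101⌉ = ⌈357/101⌉ − ⌈344/101⌉ = 4 − 4 = 0
n=20: ⌈(21·13+97)/101⌉ − ⌈(20·13+97)/101⌉ = ⌈370/101⌉ − ⌈357/101⌉ = 4 − 4 = 0
n=21: ⌈(22·13+97)/101⌉ − ⌈(21·13+97)/101⌉ = ⌈383/101⌉ − ⌈370/101⌉ = 4 − 4 = 0
n=22: ⌈(23·13+97)/101⌉ − ⌈(22·13+97)/101⌉ = ⌈396/101⌉ − ⌈383/101⌉ = 4 − 4 = 0
n=23: ⌈(24·13+97)/101⌉ − ⌈(23·13+97)/101⌉ = ⌈409/101⌉ − ⌈396/101⌉ = 5 − 4 = 1
n=24: ⌈(25·13+97)/101⌉ − ⌈(24·13+97)/101⌉ = ⌈422/101⌉ − ⌈409/101⌉ = 5 − 5 = 0
n=25: ⌈(26·13+97)/101⌉ − ⌈(25·13+97)/101⌉ = ⌈435/101⌉ − ⌈422/101⌉ = 5 − 5 = 0
n=26: ⌈(27·13+97)/101⌉ − ⌈(26·13+97)/101⌉ = ⌈448/101⌉ − ⌈435/101⌉ = 5 − 5 = 0
n=27: ⌈(28·13+97)/101⌉ − ⌈(27·13+97)/101⌉ = ⌈461/101⌉ − ⌈448/101⌉ = 5 − 5 = 0
n=28: ⌈(29·13+97)/101⌉ − ⌈(28·13+97)/101⌉ = ⌈474/101⌉ − ⌈461/101⌉ = 5 − 5 = 0
n=29: ⌈(30·13+97)/101⌉ − ⌈(29·13+97)/101⌉ = ⌈487/101⌉ − ⌈474/101⌉ = 5 − 5 = 0
n=30: ⌈(31·13+97)/101⌉ − ⌈(30·13+97)/101⌉ = ⌈500/101⌉ − ⌈487/101⌉ = 5 − 5 = 0
n=31: ⌈(32·13+97)/101⌉ − ⌈(31·13+97)/101⌉ = ⌈513/101⌉ − ⌈500/101⌉ = 6 − 5 = 1
n=32: ⌈(33·13+97)/101⌉ − ⌈(32·13+97)/101⌉ = ⌈526/101⌉ − ⌈513/101⌉ = 6 − 6 = 0
n=33: ⌈(34·13+97)/101⌉ − ⌈(33·13+97)/101⌉ = ⌈539/101⌉ − ⌈526/101⌉ = 6 − 6 = 0
n=34: ⌈(35·13+97)/101⌉ − ⌈(34·13+97)/101⌉ = ⌈552/101⌉ − ⌈539/101⌉ = 6 − 6 = 0
n=35: ⌈(36·13+97)/101⌉ − ⌈(35·13+97)/101⌉ = ⌈565/101⌉ − ⌈552/101⌉ = 6 − 6 = 0
n=36: ⌈(37·13+97)/101⌉ − ⌈(36·13+97)/101⌉ = ⌈578/101⌉ − ⌈565/101⌉ = 6 − 6 = 0
n=37: ⌈(38·13+97)/101⌉ − ⌈(37·13+97)/101⌉ = ⌈591/101⌉ − ⌈578/101⌉ = 6 − 6 = 0
n=38: ⌈(39·13+97)/101⌉ − ⌈(38·13+97)/101⌉ = ⌈604/101⌉ − ⌈591/101⌉ = 6 − 6 = 0
n=39: ⌈(40·13+97)/101⌉ − ⌈(39·13+97)/101⌉ = ⌈617/101⌉ − ⌈604/101⌉ = 7 − 6 = 1
n=40: ⌈(41·13+97)/101⌉ − ⌈(40·13+97)/101⌉ = ⌈630/101⌉ − ⌈617/101⌉ = 7 − 7 = 0
n=41: ⌈(42·13+97)/101⌉ − ⌈(41·13+97)/101⌉ = ⌈643/101⌉ − ⌈630/101⌉ = 7 − 7 = 0
n=42: ⌈(43·13+97)/101⌉ − ⌈(42·13+97)/101⌉ = ⌈656/101⌉ − ⌈643/101⌉ = 7 − 7 = 0
n=43: ⌈(44·13+97)/101⌉ − ⌈(43·13+97)/101⌉ = ⌈669/101⌉ − ⌈656/101⌉ = 7 − 7 = 0
n=44: ⌈(45·13+97)/101⌉ − ⌈(44·13+97)/101⌉ = ⌈682/101⌉ − ⌈669/101⌉ = 7 − 7 = 0
n=45: ⌈(46·13+97)/101⌉ − ⌈(45·13+97)/101⌉ = ⌈695/101⌉ − ⌈682/101⌉ = 7 − 7 = 0
n=46: ⌈(47·13+97)/101⌉ − ⌈(46·13+97)/101⌉ = ⌈708/101⌉ − ⌈695/101⌉ = 8 − 7 = 1
n=47: ⌈(48·13+97)/101⌉ − ⌈(47·13+97)/101⌉ = ⌈721/101⌉ − ⌈708/101⌉ = 8 − 8 = 0
n=48: ⌈(49·13+97)/101⌉ − ⌈(48·13+97)/101⌉ = ⌈734/101⌉ − ⌈721/101⌉ = 8 − 8 = 0
n=49: ⌈(50·13+97)/101⌉ − ⌈(49·13+97)/101⌉ = ⌈747/101⌉ − ⌈734/101⌉ = 8 − 8 = 0
n=50: ⌈(51·13+97)/101⌉ − ⌈(50·13+97)/101⌉ = ⌈760/101⌉ − ⌈747/101⌉ = 8 − 8 = 0
n=51: ⌈(52·13+97)/101⌉ − ⌈(51·13+97)/101⌉ = ⌈773/101⌉ − ⌈760/101⌉ = 8 − 8 = 0
n=52: ⌈(53·13+97)/101⌉ − ⌈(52·13+97)/101⌉ = ⌈786/101⌉ − ⌈773/101⌉ = 8 − 8 = 0
n=53: ⌈(54·13+97)/101⌉ − ⌈(53·13+97)/101⌉ = ⌈799/101⌉ − ⌈786/101⌉ = 8 − 8 = 0
n=54: ⌈(55·13+97)/101⌉ − ⌈(54·13+97)/101⌉ = ⌈812/101⌉ − ⌈799/101⌉ = 9 − 8 = 1
n=55: ⌈(56·13+97)/101⌉ − ⌈(55·13+97)/101⌉ = ⌈825/101⌉ − ⌈812/101⌉ = 9 − 9 = 0
n=56: ⌈(57·13+97)/101⌉ − ⌈(56·13+97)/101⌉ = ⌈838/101⌉ − ⌈825/101⌉ = 9 − 9 = 0
n=57: ⌈(58·13+97)/101⌉ − ⌈(57·13+97)/101⌉ = ⌈851/101⌉ − ⌈838/101⌉ = 9 − 9 = 0
n=58: ⌈(59·13+97)/101⌉ − ⌈(58·13+97)/101⌉ = ⌈864/101⌉ − ⌈851/101⌉ = 9 − 9 = 0
n=59: ⌈(60·13+97)/101⌉ − ⌈(59·13+97)/101⌉ = ⌈877/101⌉ − ⌈864/101⌉ = 9 − 9 = 0
n=60: ⌈(61·13+97)/101⌉ − ⌈(60·13+97)/101⌉ = ⌈890/101⌉ − ⌈877/101⌉ = 9 − 9 = 0
n=61: ⌈(62·13+97)/101⌉ − ⌈(61·13+97)/101⌉ = ⌈903/101⌉ − ⌈890/101⌉ = 9 − 9 = 0
n=62: ⌈(63·13+97)/101⌉ − ⌈(62·13+97)/101⌉ = ⌈916/101⌉ − ⌈903/101⌉ = 10 − 9 = 1
n=63: ⌈(64·13+97)/101⌉ − ⌈(63·13+97)/101⌉ = ⌈929/101⌉ − ⌈916/101⌉ = 10 − 10 = 0
n=64: ⌈(65·13+97)/101⌉ − ⌈(64·13+97)/101⌉ = ⌈942/101⌉ − ⌈929/101⌉ = 10 − 10 = 0
n=65: ⌈(66·13+97)/101⌉ − ⌈(65·13+97)/101⌉ = ⌈955/101⌉ − ⌈942/101⌉ = 10 − 10 = 0
n=66: ⌈(67·13+97)/101⌉ − ⌈(66·13+97)/101⌉ = ⌈968/101⌉ − ⌈955/101⌉ = 10 − 10 = 0
n=67: ⌈(68·13+97)/101⌉ − ⌈(67·13+97)/101⌉ = ⌈981/101⌉ − ⌈968/101⌉ = 10 − 10 = 0
n=68: ⌈(69·13+97)/101⌉ − ⌈(68·13+97)/101⌉ = ⌈994/101⌉ − ⌈981/101⌉ = 10 − 10 = 0
n=69: ⌈(70·13+97)/101⌉ − ⌈(69·13+97)/101⌉ = ⌈1007/101⌉ − ⌈994/101⌉ = 10 − 10 = 0
n=70: ⌈(71·13+97)/101⌉ − ⌈(70·13+97)/101⌉ = ⌈1020/101⌉ − ⌈1007/101⌉ = 11 − 10 = 1
n=71: ⌈(72·13+97)/101⌉ − ⌈(71·13+97)/101⌉ = ⌈1033/101⌉ − ⌈1020/101⌉ = 11 − 11 = 0
n=72: ⌈(73·13+97)/101⌉ − ⌈(72·13+97)/101⌉ = ⌈1046/101⌉ − ⌈1033/101⌉ = 11 − 11 = 0
n=73: ⌈(74·13+97)/101⌉ − ⌈(73·13+97)/101⌉ = ⌈1059/101⌉ − ⌈1046/101⌉ = 11 − 11 = 0
n=74: ⌈(75·13+97)/101⌉ − ⌈(74·13+97)/101⌉ = ⌈1072/101⌉ − ⌈1059/101⌉ = 11 − 11 = 0
n=75: ⌈(76·13+97)/101⌉ − ⌈(75·13+97)/101⌉ = ⌈1085/101⌉ − ⌈1072/101⌉ = 11 − 11 = 0
n=76: ⌈(77·13+97)/101⌉ − ⌈(76·13+97)/101⌉ = ⌈1098/101⌉ − ⌈1085/101⌉ = 11 − 11 = 0
n=77: ⌈(78·13+97)/101⌉ − ⌈(77·13+97)/101⌉ = ⌈1111/101⌉ − ⌈1098/101⌉ = 11 − 11 = 0
n=78: ⌈(79·13+97)/101⌉ − ⌈(78·13+97)/101⌉ = ⌈1124/101⌉ − ⌈1111/101⌉ = 12 − 11 = 1
n=79: ⌈(80·13+97)/101⌉ − ⌈(79·13+97)/101⌉ = ⌈1137/101⌉ − ⌈1124/101⌉ = 12 − 12 = 0
n=80: ⌈(81·13+97)/101⌉ − ⌈(80·13+97)/101⌉ = ⌈1150/101⌉ − ⌈1137/101⌉ = 12 − 12 = 0
n=81: ⌈(82·13+97)/101⌉ − ⌈(81·13+97)/101⌉ = ⌈1163/101⌉ − ⌈1150/101⌉ = 12 − 12 = 0
n=82: ⌈(83·13+97)/101⌉ − ⌈(82·13+97)/101⌉ = ⌈1176/101⌉ − ⌈1163/101⌉ = 12 − 12 = 0
n=83: ⌈(84·13+97)/101⌉ − ⌈(83·13+97)/101⌉ = ⌈1189/101⌉ − ⌈1176/101⌉ = 12 − 12 = 0
n=84: ⌈(85·13+97)/101⌉ − ⌈(84·13+97)/101⌉ = ⌈1202/101⌉ − ⌈1189/101⌉ = 12 − 12 = 0
n=85: ⌈(86·13+97)/101⌉ − ⌈(85·13+97)/101⌉ = ⌈1215/101⌉ − ⌈1202/101⌉ = 13 − 12 = 1
n=86: ⌈(87·13+97)/101⌉ − ⌈(86·13+97)/101⌉ = ⌈1228/101⌉ − ⌈1215/101⌉ = 13 − 13 = 0
n=87: ⌈(88·13+97)/101⌉ − ⌈(87·13+97)/101⌉ = ⌈1241/101⌉ − ⌈1228/101⌉ = 13 − 13 = 0
n=88: ⌈(89·13+97)/101⌉ − ⌈(88·13+97)/101⌉ = ⌈1254/101⌉ − ⌈1241/101⌉ = 13 − 13 = 0
n=89: ⌈(90·13+97)/101⌉ − ⌈(89·13+97)/101⌉ = ⌈1267/101⌉ − ⌈1254/101⌉ = 13 − 13 = 0
n=90: ⌈(91·13+97)/101⌉ − ⌈(90·13+97)/101⌉ = ⌈1280/101⌉ − ⌈1267/101⌉ = 13 − 13 = 0
n=91: ⌈(92·13+97)/101⌉ − ⌈(91·13+97)/101⌉ = ⌈1293/101⌉ − ⌈1280/101⌉ = 13 − 13 = 0
n=92: ⌈(93·13+97)/101⌉ − ⌈(92·13+97)/101⌉ = ⌈1306/101⌉ − ⌈1293/101⌉ = 13 − 13 = 0
n=93: ⌈(94·13+97)/101⌉ − ⌈(93·13+97)/101⌉ = ⌈1319/101⌉ − ⌈1306/101⌉ = 14 − 13 = 1
n=94: ⌈(95·13+97)/101⌉ − ⌈(94·13+97)/101⌉ = ⌈1332/101⌉ − ⌈1319/101⌉ = 14 − 14 = 0
n=95: ⌈(96·13+97)/101⌉ − ⌈(95·13+97)/101⌉ = ⌈1345/101⌉ − ⌈1332/101⌉ = 14 − 14 = 0
n=96: ⌈(97·13+97)/101⌉ − ⌈(96·13+97)/101⌉ = ⌈1358/101⌉ − ⌈1345/101⌉ = 14 − 14 = 0
n=97: ⌈(98·13+97)/101⌉ − ⌈(97·13+97)/101⌉ = ⌈1371/101⌉ − ⌈1358/101⌉ = 14 − 14 = 0
n=98: ⌈(99·13+97)/101⌉ − ⌈(98·13+97)/101⌉ = ⌈1384/101⌉ − ⌈1371/101⌉ = 14 − 14 = 0
n=99: ⌈(100·13+97)/101⌉ − ⌈(99·13+97)/101⌉ = ⌈1397/101⌉ − ⌈1384/101⌉ = 14 − 14 = 0
n=100: ⌈(101·13+97)/101⌉ − ⌈(100·13+97)/101⌉ = ⌈1410/101⌉ − ⌈1397/101⌉ = 14 − 14 = 0
n=101: ⌈(102·13+97)/101⌉ − ⌈(101·13+97)/101⌉ = ⌈1423/101⌉ − ⌈1410/101⌉ = 15 − 14 = 1
n=102: ⌈(103·13+97)/101⌉ − ⌈(102·13+97)/101⌉ = ⌈1436/101⌉ − ⌈1423/101⌉ = 15 − 15 = 0
n=103: ⌈(104·13+97)/101⌉ − ⌈(103·13+97)/101⌉ = ⌈1449/101⌉ − ⌈1436/101⌉ = 15 − 15 = 0
n=104: ⌈(105·13+97)/101⌉ − ⌈(104·13+97)/101⌉ = ⌈1462/101⌉ − ⌈1449/101⌉ = 15 − 15 = 0
n=105: ⌈(106·13+97)/101⌉ − ⌈(105·13+97)/101⌉ = ⌈1475/101⌉ − ⌈1462/101⌉ = 15 − 15 = 0
n=106: ⌈(107·13+97)/101⌉ − ⌈(106·13+97)/101⌉ = ⌈1488/101⌉ − ⌈1475/101⌉ = 15 − 15 = 0


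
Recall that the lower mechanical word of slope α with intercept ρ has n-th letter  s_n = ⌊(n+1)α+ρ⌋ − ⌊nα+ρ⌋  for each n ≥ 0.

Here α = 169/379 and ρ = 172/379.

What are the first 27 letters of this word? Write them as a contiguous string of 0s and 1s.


010101010010101010010101010

n=0: ⌊(1·169+172)/379⌋ − ⌊(0·169+172)/379⌋ = ⌊341/379⌋ − ⌊172/379⌋ = 0 − 0 = 0
n=1: ⌊(2·169+172)/379⌋ − ⌊(1·169+172)/379⌋ = ⌊510/379⌋ − ⌊341/379⌋ = 1 − 0 = 1
n=2: ⌊(3·169+172)/379⌋ − ⌊(2·169+172)/379⌋ = ⌊679/379⌋ − ⌊510/379⌋ = 1 − 1 = 0
n=3: ⌊(4·169+172)/379⌋ − ⌊(3·169+172)/379⌋ = ⌊848/379⌋ − ⌊679/379⌋ = 2 − 1 = 1
n=4: ⌊(5·169+172)/379⌋ − ⌊(4·169+172)/379⌋ = ⌊1017/379⌋ − ⌊848/379⌋ = 2 − 2 = 0
n=5: ⌊(6·169+172)/379⌋ − ⌊(5·169+172)/379⌋ = ⌊1186/379⌋ − ⌊1017/379⌋ = 3 − 2 = 1
n=6: ⌊(7·169+172)/379⌋ − ⌊(6·169+172)/379⌋ = ⌊1355/379⌋ − ⌊1186/379⌋ = 3 − 3 = 0
n=7: ⌊(8·169+172)/379⌋ − ⌊(7·169+172)/379⌋ = ⌊1524/379⌋ − ⌊1355/379⌋ = 4 − 3 = 1
n=8: ⌊(9·169+172)/379⌋ − ⌊(8·169+172)/379⌋ = ⌊1693/379⌋ − ⌊1524/379⌋ = 4 − 4 = 0
n=9: ⌊(10·169+172)/379⌋ − ⌊(9·169+172)/379⌋ = ⌊1862/379⌋ − ⌊1693/379⌋ = 4 − 4 = 0
n=10: ⌊(11·169+172)/379⌋ − ⌊(10·169+172)/379⌋ = ⌊2031/379⌋ − ⌊1862/379⌋ = 5 − 4 = 1
n=11: ⌊(12·169+172)/379⌋ − ⌊(11·169+172)/379⌋ = ⌊2200/379⌋ − ⌊2031/379⌋ = 5 − 5 = 0
n=12: ⌊(13·169+172)/379⌋ − ⌊(12·169+172)/379⌋ = ⌊2369/379⌋ − ⌊2200/379⌋ = 6 − 5 = 1
n=13: ⌊(14·169+172)/379⌋ − ⌊(13·169+172)/379⌋ = ⌊2538/379⌋ − ⌊2369/379⌋ = 6 − 6 = 0
n=14: ⌊(15·169+172)/379⌋ − ⌊(14·169+172)/379⌋ = ⌊2707/379⌋ − ⌊2538/379⌋ = 7 − 6 = 1
n=15: ⌊(16·169+172)/379⌋ − ⌊(15·169+172)/379⌋ = ⌊2876/379⌋ − ⌊2707/379⌋ = 7 − 7 = 0
n=16: ⌊(17·169+172)/379⌋ − ⌊(16·169+172)/379⌋ = ⌊3045/379⌋ − ⌊2876/379⌋ = 8 − 7 = 1
n=17: ⌊(18·169+172)/379⌋ − ⌊(17·169+172)/379⌋ = ⌊3214/379⌋ − ⌊3045/379⌋ = 8 − 8 = 0
n=18: ⌊(19·169+172)/379⌋ − ⌊(18·169+172)/379⌋ = ⌊3383/379⌋ − ⌊3214/379⌋ = 8 − 8 = 0
n=19: ⌊(20·169+172)/379⌋ − ⌊(19·169+172)/379⌋ = ⌊3552/379⌋ − ⌊3383/379⌋ = 9 − 8 = 1
n=20: ⌊(21·169+172)/379⌋ − ⌊(20·169+172)/379⌋ = ⌊3721/379⌋ − ⌊3552/379⌋ = 9 − 9 = 0
n=21: ⌊(22·169+172)/379⌋ − ⌊(21·169+172)/379⌋ = ⌊3890/379⌋ − ⌊3721/379⌋ = 10 − 9 = 1
n=22: ⌊(23·169+172)/379⌋ − ⌊(22·169+172)/379⌋ = ⌊4059/379⌋ − ⌊3890/379⌋ = 10 − 10 = 0
n=23: ⌊(24·169+172)/379⌋ − ⌊(23·169+172)/379⌋ = ⌊4228/379⌋ − ⌊4059/379⌋ = 11 − 10 = 1
n=24: ⌊(25·169+172)/379⌋ − ⌊(24·169+172)/379⌋ = ⌊4397/379⌋ − ⌊4228/379⌋ = 11 − 11 = 0
n=25: ⌊(26·169+172)/379⌋ − ⌊(25·169+172)/379⌋ = ⌊4566/379⌋ − ⌊4397/379⌋ = 12 − 11 = 1
n=26: ⌊(27·169+172)/379⌋ − ⌊(26·169+172)/379⌋ = ⌊4735/379⌋ − ⌊4566/379⌋ = 12 − 12 = 0


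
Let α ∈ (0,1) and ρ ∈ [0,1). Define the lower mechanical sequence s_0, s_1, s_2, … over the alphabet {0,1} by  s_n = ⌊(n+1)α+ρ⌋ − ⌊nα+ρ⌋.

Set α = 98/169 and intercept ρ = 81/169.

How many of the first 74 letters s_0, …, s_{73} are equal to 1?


43

#1s = Σ_{n=0}^{73} s_n = Σ_{n=0}^{73} (⌊(n+1)α+ρ⌋ − ⌊nα+ρ⌋)
the sum telescopes: every ⌊nα+ρ⌋ with 0 < n < 74 appears once with + and once with −, leaving ⌊74α+ρ⌋ − ⌊0·α+ρ⌋
74α + ρ = (74·98 + 81) / 169 = 7333/169
ρ = 81/169
⌊7333/169⌋ = 43,  ⌊81/169⌋ = 0
#1s = 43 − 0 = 43


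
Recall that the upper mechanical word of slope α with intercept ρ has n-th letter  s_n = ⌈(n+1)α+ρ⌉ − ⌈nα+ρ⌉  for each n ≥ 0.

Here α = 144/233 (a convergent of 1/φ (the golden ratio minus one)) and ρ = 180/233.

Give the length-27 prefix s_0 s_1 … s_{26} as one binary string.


n=0: ⌈(1·144+180)/233⌉ − ⌈(0·144+180)/233⌉ = ⌈324/233⌉ − ⌈180/233⌉ = 2 − 1 = 1
n=1: ⌈(2·144+180)/233⌉ − ⌈(1·144+180)/233⌉ = ⌈468/233⌉ − ⌈324/233⌉ = 3 − 2 = 1
n=2: ⌈(3·144+180)/233⌉ − ⌈(2·144+180)/233⌉ = ⌈612/233⌉ − ⌈468/233⌉ = 3 − 3 = 0
n=3: ⌈(4·144+180)/233⌉ − ⌈(3·144+180)/233⌉ = ⌈756/233⌉ − ⌈612/233⌉ = 4 − 3 = 1
n=4: ⌈(5·144+180)/233⌉ − ⌈(4·144+180)/233⌉ = ⌈900/233⌉ − ⌈756/233⌉ = 4 − 4 = 0
n=5: ⌈(6·144+180)/233⌉ − ⌈(5·144+180)/233⌉ = ⌈1044/233⌉ − ⌈900/233⌉ = 5 − 4 = 1
n=6: ⌈(7·144+180)/233⌉ − ⌈(6·144+180)/233⌉ = ⌈1188/233⌉ − ⌈1044/233⌉ = 6 − 5 = 1
n=7: ⌈(8·144+180)/233⌉ − ⌈(7·144+180)/233⌉ = ⌈1332/233⌉ − ⌈1188/233⌉ = 6 − 6 = 0
n=8: ⌈(9·144+180)/233⌉ − ⌈(8·144+180)/233⌉ = ⌈1476/233⌉ − ⌈1332/233⌉ = 7 − 6 = 1
n=9: ⌈(10·144+180)/233⌉ − ⌈(9·144+180)/233⌉ = ⌈1620/233⌉ − ⌈1476/233⌉ = 7 − 7 = 0
n=10: ⌈(11·144+180)/233⌉ − ⌈(10·144+180)/233⌉ = ⌈1764/233⌉ − ⌈1620/233⌉ = 8 − 7 = 1
n=11: ⌈(12·144+180)/233⌉ − ⌈(11·144+180)/233⌉ = ⌈1908/233⌉ − ⌈1764/233⌉ = 9 − 8 = 1
n=12: ⌈(13·144+180)/233⌉ − ⌈(12·144+180)/233⌉ = ⌈2052/233⌉ − ⌈1908/233⌉ = 9 − 9 = 0
n=13: ⌈(14·144+180)/233⌉ − ⌈(13·144+180)/233⌉ = ⌈2196/233⌉ − ⌈2052/233⌉ = 10 − 9 = 1
n=14: ⌈(15·144+180)/233⌉ − ⌈(14·144+180)/233⌉ = ⌈2340/233⌉ − ⌈2196/233⌉ = 11 − 10 = 1
n=15: ⌈(16·144+180)/233⌉ − ⌈(15·144+180)/233⌉ = ⌈2484/233⌉ − ⌈2340/233⌉ = 11 − 11 = 0
n=16: ⌈(17·144+180)/233⌉ − ⌈(16·144+180)/233⌉ = ⌈2628/233⌉ − ⌈2484/233⌉ = 12 − 11 = 1
n=17: ⌈(18·144+180)/233⌉ − ⌈(17·144+180)/233⌉ = ⌈2772/233⌉ − ⌈2628/233⌉ = 12 − 12 = 0
n=18: ⌈(19·144+180)/233⌉ − ⌈(18·144+180)/233⌉ = ⌈2916/233⌉ − ⌈2772/233⌉ = 13 − 12 = 1
n=19: ⌈(20·144+180)/233⌉ − ⌈(19·144+180)/233⌉ = ⌈3060/233⌉ − ⌈2916/233⌉ = 14 − 13 = 1
n=20: ⌈(21·144+180)/233⌉ − ⌈(20·144+180)/233⌉ = ⌈3204/233⌉ − ⌈3060/233⌉ = 14 − 14 = 0
n=21: ⌈(22·144+180)/233⌉ − ⌈(21·144+180)/233⌉ = ⌈3348/233⌉ − ⌈3204/233⌉ = 15 − 14 = 1
n=22: ⌈(23·144+180)/233⌉ − ⌈(22·144+180)/233⌉ = ⌈3492/233⌉ − ⌈3348/233⌉ = 15 − 15 = 0
n=23: ⌈(24·144+180)/233⌉ − ⌈(23·144+180)/233⌉ = ⌈3636/233⌉ − ⌈3492/233⌉ = 16 − 15 = 1
n=24: ⌈(25·144+180)/233⌉ − ⌈(24·144+180)/233⌉ = ⌈3780/233⌉ − ⌈3636/233⌉ = 17 − 16 = 1
n=25: ⌈(26·144+180)/233⌉ − ⌈(25·144+180)/233⌉ = ⌈3924/233⌉ − ⌈3780/233⌉ = 17 − 17 = 0
n=26: ⌈(27·144+180)/233⌉ − ⌈(26·144+180)/233⌉ = ⌈4068/233⌉ − ⌈3924/233⌉ = 18 − 17 = 1

110101101011011010110101101


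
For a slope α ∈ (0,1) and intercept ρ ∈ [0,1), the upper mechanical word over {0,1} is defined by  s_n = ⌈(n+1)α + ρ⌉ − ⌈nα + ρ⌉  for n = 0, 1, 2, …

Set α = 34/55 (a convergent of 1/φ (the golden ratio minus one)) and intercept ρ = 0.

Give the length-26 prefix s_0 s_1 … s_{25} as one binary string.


n=0: ⌈(1·34)/55⌉ − ⌈(0·34)/55⌉ = ⌈34/55⌉ − ⌈0/55⌉ = 1 − 0 = 1
n=1: ⌈(2·34)/55⌉ − ⌈(1·34)/55⌉ = ⌈68/55⌉ − ⌈34/55⌉ = 2 − 1 = 1
n=2: ⌈(3·34)/55⌉ − ⌈(2·34)/55⌉ = ⌈102/55⌉ − ⌈68/55⌉ = 2 − 2 = 0
n=3: ⌈(4·34)/55⌉ − ⌈(3·34)/55⌉ = ⌈136/55⌉ − ⌈102/55⌉ = 3 − 2 = 1
n=4: ⌈(5·34)/55⌉ − ⌈(4·34)/55⌉ = ⌈170/55⌉ − ⌈136/55⌉ = 4 − 3 = 1
n=5: ⌈(6·34)/55⌉ − ⌈(5·34)/55⌉ = ⌈204/55⌉ − ⌈170/55⌉ = 4 − 4 = 0
n=6: ⌈(7·34)/55⌉ − ⌈(6·34)/55⌉ = ⌈238/55⌉ − ⌈204/55⌉ = 5 − 4 = 1
n=7: ⌈(8·34)/55⌉ − ⌈(7·34)/55⌉ = ⌈272/55⌉ − ⌈238/55⌉ = 5 − 5 = 0
n=8: ⌈(9·34)/55⌉ − ⌈(8·34)/55⌉ = ⌈306/55⌉ − ⌈272/55⌉ = 6 − 5 = 1
n=9: ⌈(10·34)/55⌉ − ⌈(9·34)/55⌉ = ⌈340/55⌉ − ⌈306/55⌉ = 7 − 6 = 1
n=10: ⌈(11·34)/55⌉ − ⌈(10·34)/55⌉ = ⌈374/55⌉ − ⌈340/55⌉ = 7 − 7 = 0
n=11: ⌈(12·34)/55⌉ − ⌈(11·34)/55⌉ = ⌈408/55⌉ − ⌈374/55⌉ = 8 − 7 = 1
n=12: ⌈(13·34)/55⌉ − ⌈(12·34)/55⌉ = ⌈442/55⌉ − ⌈408/55⌉ = 9 − 8 = 1
n=13: ⌈(14·34)/55⌉ − ⌈(13·34)/55⌉ = ⌈476/55⌉ − ⌈442/55⌉ = 9 − 9 = 0
n=14: ⌈(15·34)/55⌉ − ⌈(14·34)/55⌉ = ⌈510/55⌉ − ⌈476/55⌉ = 10 − 9 = 1
n=15: ⌈(16·34)/55⌉ − ⌈(15·34)/55⌉ = ⌈544/55⌉ − ⌈510/55⌉ = 10 − 10 = 0
n=16: ⌈(17·34)/55⌉ − ⌈(16·34)/55⌉ = ⌈578/55⌉ − ⌈544/55⌉ = 11 − 10 = 1
n=17: ⌈(18·34)/55⌉ − ⌈(17·34)/55⌉ = ⌈612/55⌉ − ⌈578/55⌉ = 12 − 11 = 1
n=18: ⌈(19·34)/55⌉ − ⌈(18·34)/55⌉ = ⌈646/55⌉ − ⌈612/55⌉ = 12 − 12 = 0
n=19: ⌈(20·34)/55⌉ − ⌈(19·34)/55⌉ = ⌈680/55⌉ − ⌈646/55⌉ = 13 − 12 = 1
n=20: ⌈(21·34)/55⌉ − ⌈(20·34)/55⌉ = ⌈714/55⌉ − ⌈680/55⌉ = 13 − 13 = 0
n=21: ⌈(22·34)/55⌉ − ⌈(21·34)/55⌉ = ⌈748/55⌉ − ⌈714/55⌉ = 14 − 13 = 1
n=22: ⌈(23·34)/55⌉ − ⌈(22·34)/55⌉ = ⌈782/55⌉ − ⌈748/55⌉ = 15 − 14 = 1
n=23: ⌈(24·34)/55⌉ − ⌈(23·34)/55⌉ = ⌈816/55⌉ − ⌈782/55⌉ = 15 − 15 = 0
n=24: ⌈(25·34)/55⌉ − ⌈(24·34)/55⌉ = ⌈850/55⌉ − ⌈816/55⌉ = 16 − 15 = 1
n=25: ⌈(26·34)/55⌉ − ⌈(25·34)/55⌉ = ⌈884/55⌉ − ⌈850/55⌉ = 17 − 16 = 1

11011010110110101101011011


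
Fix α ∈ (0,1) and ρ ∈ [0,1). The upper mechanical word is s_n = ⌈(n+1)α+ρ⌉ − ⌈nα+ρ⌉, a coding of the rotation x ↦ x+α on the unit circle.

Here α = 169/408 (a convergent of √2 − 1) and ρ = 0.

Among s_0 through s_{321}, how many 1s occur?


#1s = Σ_{n=0}^{321} s_n = Σ_{n=0}^{321} (⌈(n+1)α+ρ⌉ − ⌈nα+ρ⌉)
the sum telescopes: every ⌈nα+ρ⌉ with 0 < n < 322 appears once with + and once with −, leaving ⌈322α+ρ⌉ − ⌈0·α+ρ⌉
322α + ρ = (322·169) / 408 = 54418/408
ρ = 0/408
⌈54418/408⌉ = 134,  ⌈0/408⌉ = 0
#1s = 134 − 0 = 134

134


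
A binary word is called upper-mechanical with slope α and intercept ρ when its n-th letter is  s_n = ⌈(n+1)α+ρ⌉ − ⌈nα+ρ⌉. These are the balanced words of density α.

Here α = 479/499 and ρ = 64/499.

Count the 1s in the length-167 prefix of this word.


#1s = Σ_{n=0}^{166} s_n = Σ_{n=0}^{166} (⌈(n+1)α+ρ⌉ − ⌈nα+ρ⌉)
the sum telescopes: every ⌈nα+ρ⌉ with 0 < n < 167 appears once with + and once with −, leaving ⌈167α+ρ⌉ − ⌈0·α+ρ⌉
167α + ρ = (167·479 + 64) / 499 = 80057/499
ρ = 64/499
⌈80057/499⌉ = 161,  ⌈64/499⌉ = 1
#1s = 161 − 1 = 160

160


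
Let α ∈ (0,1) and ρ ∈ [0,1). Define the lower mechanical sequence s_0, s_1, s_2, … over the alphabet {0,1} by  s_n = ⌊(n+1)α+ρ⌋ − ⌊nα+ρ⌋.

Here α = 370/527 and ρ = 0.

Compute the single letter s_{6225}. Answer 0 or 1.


1

(n+1)α + ρ = (6226·370) / 527 = 2303620/527
nα + ρ     = (6225·370) / 527 = 2303250/527
⌊2303620/527⌋ = 4371,  ⌊2303250/527⌋ = 4370
s_{6225} = 4371 − 4370 = 1


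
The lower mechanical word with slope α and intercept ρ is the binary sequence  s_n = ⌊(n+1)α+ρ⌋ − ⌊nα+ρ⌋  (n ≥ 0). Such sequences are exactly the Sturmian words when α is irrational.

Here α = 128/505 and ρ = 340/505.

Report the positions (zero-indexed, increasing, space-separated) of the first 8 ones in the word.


n=0: ⌊468/505⌋−⌊340/505⌋ = 0−0 = 0
n=1: ⌊596/505⌋−⌊468/505⌋ = 1−0 = 1  ← one
n=2: ⌊724/505⌋−⌊596/505⌋ = 1−1 = 0
n=3: ⌊852/505⌋−⌊724/505⌋ = 1−1 = 0
n=4: ⌊980/505⌋−⌊852/505⌋ = 1−1 = 0
n=5: ⌊1108/505⌋−⌊980/505⌋ = 2−1 = 1  ← one
n=6: ⌊1236/505⌋−⌊1108/505⌋ = 2−2 = 0
n=7: ⌊1364/505⌋−⌊1236/505⌋ = 2−2 = 0
n=8: ⌊1492/505⌋−⌊1364/505⌋ = 2−2 = 0
n=9: ⌊1620/505⌋−⌊1492/505⌋ = 3−2 = 1  ← one
n=10: ⌊1748/505⌋−⌊1620/505⌋ = 3−3 = 0
n=11: ⌊1876/505⌋−⌊1748/505⌋ = 3−3 = 0
n=12: ⌊2004/505⌋−⌊1876/505⌋ = 3−3 = 0
n=13: ⌊2132/505⌋−⌊2004/505⌋ = 4−3 = 1  ← one
n=14: ⌊2260/505⌋−⌊2132/505⌋ = 4−4 = 0
n=15: ⌊2388/505⌋−⌊2260/505⌋ = 4−4 = 0
n=16: ⌊2516/505⌋−⌊2388/505⌋ = 4−4 = 0
n=17: ⌊2644/505⌋−⌊2516/505⌋ = 5−4 = 1  ← one
n=18: ⌊2772/505⌋−⌊2644/505⌋ = 5−5 = 0
n=19: ⌊2900/505⌋−⌊2772/505⌋ = 5−5 = 0
n=20: ⌊3028/505⌋−⌊2900/505⌋ = 5−5 = 0
n=21: ⌊3156/505⌋−⌊3028/505⌋ = 6−5 = 1  ← one
n=22: ⌊3284/505⌋−⌊3156/505⌋ = 6−6 = 0
n=23: ⌊3412/505⌋−⌊3284/505⌋ = 6−6 = 0
n=24: ⌊3540/505⌋−⌊3412/505⌋ = 7−6 = 1  ← one
n=25: ⌊3668/505⌋−⌊3540/505⌋ = 7−7 = 0
n=26: ⌊3796/505⌋−⌊3668/505⌋ = 7−7 = 0
n=27: ⌊3924/505⌋−⌊3796/505⌋ = 7−7 = 0
n=28: ⌊4052/505⌋−⌊3924/505⌋ = 8−7 = 1  ← one
positions of the first 8 ones: 1 5 9 13 17 21 24 28

1 5 9 13 17 21 24 28


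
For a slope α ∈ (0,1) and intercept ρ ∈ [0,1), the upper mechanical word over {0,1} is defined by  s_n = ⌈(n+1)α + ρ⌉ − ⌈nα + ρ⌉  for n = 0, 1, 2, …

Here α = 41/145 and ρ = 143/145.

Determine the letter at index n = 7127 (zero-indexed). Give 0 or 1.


(n+1)α + ρ = (7128·41 + 143) / 145 = 292391/145
nα + ρ     = (7127·41 + 143) / 145 = 292350/145
⌈292391/145⌉ = 2017,  ⌈292350/145⌉ = 2017
s_{7127} = 2017 − 2017 = 0

0


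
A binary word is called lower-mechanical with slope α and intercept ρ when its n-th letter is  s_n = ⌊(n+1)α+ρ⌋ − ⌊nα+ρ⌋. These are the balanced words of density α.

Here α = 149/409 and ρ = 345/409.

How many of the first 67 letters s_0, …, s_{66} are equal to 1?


#1s = Σ_{n=0}^{66} s_n = Σ_{n=0}^{66} (⌊(n+1)α+ρ⌋ − ⌊nα+ρ⌋)
the sum telescopes: every ⌊nα+ρ⌋ with 0 < n < 67 appears once with + and once with −, leaving ⌊67α+ρ⌋ − ⌊0·α+ρ⌋
67α + ρ = (67·149 + 345) / 409 = 10328/409
ρ = 345/409
⌊10328/409⌋ = 25,  ⌊345/409⌋ = 0
#1s = 25 − 0 = 25

25


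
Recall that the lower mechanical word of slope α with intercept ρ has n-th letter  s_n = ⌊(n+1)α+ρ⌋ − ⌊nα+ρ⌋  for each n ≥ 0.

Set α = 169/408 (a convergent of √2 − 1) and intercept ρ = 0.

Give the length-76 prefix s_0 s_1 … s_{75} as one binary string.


n=0: ⌊(1·169)/408⌋ − ⌊(0·169)/408⌋ = ⌊169/408⌋ − ⌊0/408⌋ = 0 − 0 = 0
n=1: ⌊(2·169)/408⌋ − ⌊(1·169)/408⌋ = ⌊338/408⌋ − ⌊169/408⌋ = 0 − 0 = 0
n=2: ⌊(3·169)/408⌋ − ⌊(2·169)/408⌋ = ⌊507/408⌋ − ⌊338/408⌋ = 1 − 0 = 1
n=3: ⌊(4·169)/408⌋ − ⌊(3·169)/408⌋ = ⌊676/408⌋ − ⌊507/408⌋ = 1 − 1 = 0
n=4: ⌊(5·169)/408⌋ − ⌊(4·169)/408⌋ = ⌊845/408⌋ − ⌊676/408⌋ = 2 − 1 = 1
n=5: ⌊(6·169)/408⌋ − ⌊(5·169)/408⌋ = ⌊1014/408⌋ − ⌊845/408⌋ = 2 − 2 = 0
n=6: ⌊(7·169)/408⌋ − ⌊(6·169)/408⌋ = ⌊1183/408⌋ − ⌊1014/408⌋ = 2 − 2 = 0
n=7: ⌊(8·169)/408⌋ − ⌊(7·169)/408⌋ = ⌊1352/408⌋ − ⌊1183/408⌋ = 3 − 2 = 1
n=8: ⌊(9·169)/408⌋ − ⌊(8·169)/408⌋ = ⌊1521/408⌋ − ⌊1352/408⌋ = 3 − 3 = 0
n=9: ⌊(10·169)/408⌋ − ⌊(9·169)/408⌋ = ⌊1690/408⌋ − ⌊1521/408⌋ = 4 − 3 = 1
n=10: ⌊(11·169)/408⌋ − ⌊(10·169)/408⌋ = ⌊1859/408⌋ − ⌊1690/408⌋ = 4 − 4 = 0
n=11: ⌊(12·169)/408⌋ − ⌊(11·169)/408⌋ = ⌊2028/408⌋ − ⌊1859/408⌋ = 4 − 4 = 0
n=12: ⌊(13·169)/408⌋ − ⌊(12·169)/408⌋ = ⌊2197/408⌋ − ⌊2028/408⌋ = 5 − 4 = 1
n=13: ⌊(14·169)/408⌋ − ⌊(13·169)/408⌋ = ⌊2366/408⌋ − ⌊2197/408⌋ = 5 − 5 = 0
n=14: ⌊(15·169)/408⌋ − ⌊(14·169)/408⌋ = ⌊2535/408⌋ − ⌊2366/408⌋ = 6 − 5 = 1
n=15: ⌊(16·169)/408⌋ − ⌊(15·169)/408⌋ = ⌊2704/408⌋ − ⌊2535/408⌋ = 6 − 6 = 0
n=16: ⌊(17·169)/408⌋ − ⌊(16·169)/408⌋ = ⌊2873/408⌋ − ⌊2704/408⌋ = 7 − 6 = 1
n=17: ⌊(18·169)/408⌋ − ⌊(17·169)/408⌋ = ⌊3042/408⌋ − ⌊2873/408⌋ = 7 − 7 = 0
n=18: ⌊(19·169)/408⌋ − ⌊(18·169)/408⌋ = ⌊3211/408⌋ − ⌊3042/408⌋ = 7 − 7 = 0
n=19: ⌊(20·169)/408⌋ − ⌊(19·169)/408⌋ = ⌊3380/408⌋ − ⌊3211/408⌋ = 8 − 7 = 1
n=20: ⌊(21·169)/408⌋ − ⌊(20·169)/408⌋ = ⌊3549/408⌋ − ⌊3380/408⌋ = 8 − 8 = 0
n=21: ⌊(22·169)/408⌋ − ⌊(21·169)/408⌋ = ⌊3718/408⌋ − ⌊3549/408⌋ = 9 − 8 = 1
n=22: ⌊(23·169)/408⌋ − ⌊(22·169)/408⌋ = ⌊3887/408⌋ − ⌊3718/408⌋ = 9 − 9 = 0
n=23: ⌊(24·169)/408⌋ − ⌊(23·169)/408⌋ = ⌊4056/408⌋ − ⌊3887/408⌋ = 9 − 9 = 0
n=24: ⌊(25·169)/408⌋ − ⌊(24·169)/408⌋ = ⌊4225/408⌋ − ⌊4056/408⌋ = 10 − 9 = 1
n=25: ⌊(26·169)/408⌋ − ⌊(25·169)/408⌋ = ⌊4394/408⌋ − ⌊4225/408⌋ = 10 − 10 = 0
n=26: ⌊(27·169)/408⌋ − ⌊(26·169)/408⌋ = ⌊4563/408⌋ − ⌊4394/408⌋ = 11 − 10 = 1
n=27: ⌊(28·169)/408⌋ − ⌊(27·169)/408⌋ = ⌊4732/408⌋ − ⌊4563/408⌋ = 11 − 11 = 0
n=28: ⌊(29·169)/408⌋ − ⌊(28·169)/408⌋ = ⌊4901/408⌋ − ⌊4732/408⌋ = 12 − 11 = 1
n=29: ⌊(30·169)/408⌋ − ⌊(29·169)/408⌋ = ⌊5070/408⌋ − ⌊4901/408⌋ = 12 − 12 = 0
n=30: ⌊(31·169)/408⌋ − ⌊(30·169)/408⌋ = ⌊5239/408⌋ − ⌊5070/408⌋ = 12 − 12 = 0
n=31: ⌊(32·169)/408⌋ − ⌊(31·169)/408⌋ = ⌊5408/408⌋ − ⌊5239/408⌋ = 13 − 12 = 1
n=32: ⌊(33·169)/408⌋ − ⌊(32·169)/408⌋ = ⌊5577/408⌋ − ⌊5408/408⌋ = 13 − 13 = 0
n=33: ⌊(34·169)/408⌋ − ⌊(33·169)/408⌋ = ⌊5746/408⌋ − ⌊5577/408⌋ = 14 − 13 = 1
n=34: ⌊(35·169)/408⌋ − ⌊(34·169)/408⌋ = ⌊5915/408⌋ − ⌊5746/408⌋ = 14 − 14 = 0
n=35: ⌊(36·169)/408⌋ − ⌊(35·169)/408⌋ = ⌊6084/408⌋ − ⌊5915/408⌋ = 14 − 14 = 0
n=36: ⌊(37·169)/408⌋ − ⌊(36·169)/408⌋ = ⌊6253/408⌋ − ⌊6084/408⌋ = 15 − 14 = 1
n=37: ⌊(38·169)/408⌋ − ⌊(37·169)/408⌋ = ⌊6422/408⌋ − ⌊6253/408⌋ = 15 − 15 = 0
n=38: ⌊(39·169)/408⌋ − ⌊(38·169)/408⌋ = ⌊6591/408⌋ − ⌊6422/408⌋ = 16 − 15 = 1
n=39: ⌊(40·169)/408⌋ − ⌊(39·169)/408⌋ = ⌊6760/408⌋ − ⌊6591/408⌋ = 16 − 16 = 0
n=40: ⌊(41·169)/408⌋ − ⌊(40·169)/408⌋ = ⌊6929/408⌋ − ⌊6760/408⌋ = 16 − 16 = 0
n=41: ⌊(42·169)/408⌋ − ⌊(41·169)/408⌋ = ⌊7098/408⌋ − ⌊6929/408⌋ = 17 − 16 = 1
n=42: ⌊(43·169)/408⌋ − ⌊(42·169)/408⌋ = ⌊7267/408⌋ − ⌊7098/408⌋ = 17 − 17 = 0
n=43: ⌊(44·169)/408⌋ − ⌊(43·169)/408⌋ = ⌊7436/408⌋ − ⌊7267/408⌋ = 18 − 17 = 1
n=44: ⌊(45·169)/408⌋ − ⌊(44·169)/408⌋ = ⌊7605/408⌋ − ⌊7436/408⌋ = 18 − 18 = 0
n=45: ⌊(46·169)/408⌋ − ⌊(45·169)/408⌋ = ⌊7774/408⌋ − ⌊7605/408⌋ = 19 − 18 = 1
n=46: ⌊(47·169)/408⌋ − ⌊(46·169)/408⌋ = ⌊7943/408⌋ − ⌊7774/408⌋ = 19 − 19 = 0
n=47: ⌊(48·169)/408⌋ − ⌊(47·169)/408⌋ = ⌊8112/408⌋ − ⌊7943/408⌋ = 19 − 19 = 0
n=48: ⌊(49·169)/408⌋ − ⌊(48·169)/408⌋ = ⌊8281/408⌋ − ⌊8112/408⌋ = 20 − 19 = 1
n=49: ⌊(50·169)/408⌋ − ⌊(49·169)/408⌋ = ⌊8450/408⌋ − ⌊8281/408⌋ = 20 − 20 = 0
n=50: ⌊(51·169)/408⌋ − ⌊(50·169)/408⌋ = ⌊8619/408⌋ − ⌊8450/408⌋ = 21 − 20 = 1
n=51: ⌊(52·169)/408⌋ − ⌊(51·169)/408⌋ = ⌊8788/408⌋ − ⌊8619/408⌋ = 21 − 21 = 0
n=52: ⌊(53·169)/408⌋ − ⌊(52·169)/408⌋ = ⌊8957/408⌋ − ⌊8788/408⌋ = 21 − 21 = 0
n=53: ⌊(54·169)/408⌋ − ⌊(53·169)/408⌋ = ⌊9126/408⌋ − ⌊8957/408⌋ = 22 − 21 = 1
n=54: ⌊(55·169)/408⌋ − ⌊(54·169)/408⌋ = ⌊9295/408⌋ − ⌊9126/408⌋ = 22 − 22 = 0
n=55: ⌊(56·169)/408⌋ − ⌊(55·169)/408⌋ = ⌊9464/408⌋ − ⌊9295/408⌋ = 23 − 22 = 1
n=56: ⌊(57·169)/408⌋ − ⌊(56·169)/408⌋ = ⌊9633/408⌋ − ⌊9464/408⌋ = 23 − 23 = 0
n=57: ⌊(58·169)/408⌋ − ⌊(57·169)/408⌋ = ⌊9802/408⌋ − ⌊9633/408⌋ = 24 − 23 = 1
n=58: ⌊(59·169)/408⌋ − ⌊(58·169)/408⌋ = ⌊9971/408⌋ − ⌊9802/408⌋ = 24 − 24 = 0
n=59: ⌊(60·169)/408⌋ − ⌊(59·169)/408⌋ = ⌊10140/408⌋ − ⌊9971/408⌋ = 24 − 24 = 0
n=60: ⌊(61·169)/408⌋ − ⌊(60·169)/408⌋ = ⌊10309/408⌋ − ⌊10140/408⌋ = 25 − 24 = 1
n=61: ⌊(62·169)/408⌋ − ⌊(61·169)/408⌋ = ⌊10478/408⌋ − ⌊10309/408⌋ = 25 − 25 = 0
n=62: ⌊(63·169)/408⌋ − ⌊(62·169)/408⌋ = ⌊10647/408⌋ − ⌊10478/408⌋ = 26 − 25 = 1
n=63: ⌊(64·169)/408⌋ − ⌊(63·169)/408⌋ = ⌊10816/408⌋ − ⌊10647/408⌋ = 26 − 26 = 0
n=64: ⌊(65·169)/408⌋ − ⌊(64·169)/408⌋ = ⌊10985/408⌋ − ⌊10816/408⌋ = 26 − 26 = 0
n=65: ⌊(66·169)/408⌋ − ⌊(65·169)/408⌋ = ⌊11154/408⌋ − ⌊10985/408⌋ = 27 − 26 = 1
n=66: ⌊(67·169)/408⌋ − ⌊(66·169)/408⌋ = ⌊11323/408⌋ − ⌊11154/408⌋ = 27 − 27 = 0
n=67: ⌊(68·169)/408⌋ − ⌊(67·169)/408⌋ = ⌊11492/408⌋ − ⌊11323/408⌋ = 28 − 27 = 1
n=68: ⌊(69·169)/408⌋ − ⌊(68·169)/408⌋ = ⌊11661/408⌋ − ⌊11492/408⌋ = 28 − 28 = 0
n=69: ⌊(70·169)/408⌋ − ⌊(69·169)/408⌋ = ⌊11830/408⌋ − ⌊11661/408⌋ = 28 − 28 = 0
n=70: ⌊(71·169)/408⌋ − ⌊(70·169)/408⌋ = ⌊11999/408⌋ − ⌊11830/408⌋ = 29 − 28 = 1
n=71: ⌊(72·169)/408⌋ − ⌊(71·169)/408⌋ = ⌊12168/408⌋ − ⌊11999/408⌋ = 29 − 29 = 0
n=72: ⌊(73·169)/408⌋ − ⌊(72·169)/408⌋ = ⌊12337/408⌋ − ⌊12168/408⌋ = 30 − 29 = 1
n=73: ⌊(74·169)/408⌋ − ⌊(73·169)/408⌋ = ⌊12506/408⌋ − ⌊12337/408⌋ = 30 − 30 = 0
n=74: ⌊(75·169)/408⌋ − ⌊(74·169)/408⌋ = ⌊12675/408⌋ − ⌊12506/408⌋ = 31 − 30 = 1
n=75: ⌊(76·169)/408⌋ − ⌊(75·169)/408⌋ = ⌊12844/408⌋ − ⌊12675/408⌋ = 31 − 31 = 0

0010100101001010100101001010100101001010010101001010010101001010010100101010


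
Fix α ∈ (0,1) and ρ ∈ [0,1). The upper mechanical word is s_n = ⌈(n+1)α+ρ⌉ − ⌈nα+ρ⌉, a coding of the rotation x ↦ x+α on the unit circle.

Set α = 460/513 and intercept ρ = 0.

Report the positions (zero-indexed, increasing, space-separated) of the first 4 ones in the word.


n=0: ⌈460/513⌉−⌈0/513⌉ = 1−0 = 1  ← one
n=1: ⌈920/513⌉−⌈460/513⌉ = 2−1 = 1  ← one
n=2: ⌈1380/513⌉−⌈920/513⌉ = 3−2 = 1  ← one
n=3: ⌈1840/513⌉−⌈1380/513⌉ = 4−3 = 1  ← one
positions of the first 4 ones: 0 1 2 3

0 1 2 3


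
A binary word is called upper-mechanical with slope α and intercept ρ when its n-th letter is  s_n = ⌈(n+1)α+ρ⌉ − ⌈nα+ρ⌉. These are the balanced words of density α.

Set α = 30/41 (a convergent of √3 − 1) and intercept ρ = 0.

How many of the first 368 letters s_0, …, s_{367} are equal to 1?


#1s = Σ_{n=0}^{367} s_n = Σ_{n=0}^{367} (⌈(n+1)α+ρ⌉ − ⌈nα+ρ⌉)
the sum telescopes: every ⌈nα+ρ⌉ with 0 < n < 368 appears once with + and once with −, leaving ⌈368α+ρ⌉ − ⌈0·α+ρ⌉
368α + ρ = (368·30) / 41 = 11040/41
ρ = 0/41
⌈11040/41⌉ = 270,  ⌈0/41⌉ = 0
#1s = 270 − 0 = 270

270
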